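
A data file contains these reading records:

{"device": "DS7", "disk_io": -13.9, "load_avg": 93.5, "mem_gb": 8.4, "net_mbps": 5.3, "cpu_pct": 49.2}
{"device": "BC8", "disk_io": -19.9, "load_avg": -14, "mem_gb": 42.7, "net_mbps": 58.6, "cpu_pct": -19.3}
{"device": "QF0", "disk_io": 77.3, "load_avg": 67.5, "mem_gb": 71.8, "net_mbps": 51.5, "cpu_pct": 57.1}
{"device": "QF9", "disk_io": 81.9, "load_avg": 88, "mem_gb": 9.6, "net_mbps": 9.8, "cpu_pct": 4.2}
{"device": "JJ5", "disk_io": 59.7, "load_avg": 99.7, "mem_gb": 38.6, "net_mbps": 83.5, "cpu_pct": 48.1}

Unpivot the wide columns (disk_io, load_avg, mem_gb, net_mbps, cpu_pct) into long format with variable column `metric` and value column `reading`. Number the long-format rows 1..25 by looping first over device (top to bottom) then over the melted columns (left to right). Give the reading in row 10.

-19.3

25 rows total (5 × 5). Row 10: index ⌊(10-1)/5⌋ = 1 into device → BC8; (10-1) mod 5 = 4 into the melted columns → cpu_pct.
So row 10 is (BC8, cpu_pct, -19.3); reading = -19.3.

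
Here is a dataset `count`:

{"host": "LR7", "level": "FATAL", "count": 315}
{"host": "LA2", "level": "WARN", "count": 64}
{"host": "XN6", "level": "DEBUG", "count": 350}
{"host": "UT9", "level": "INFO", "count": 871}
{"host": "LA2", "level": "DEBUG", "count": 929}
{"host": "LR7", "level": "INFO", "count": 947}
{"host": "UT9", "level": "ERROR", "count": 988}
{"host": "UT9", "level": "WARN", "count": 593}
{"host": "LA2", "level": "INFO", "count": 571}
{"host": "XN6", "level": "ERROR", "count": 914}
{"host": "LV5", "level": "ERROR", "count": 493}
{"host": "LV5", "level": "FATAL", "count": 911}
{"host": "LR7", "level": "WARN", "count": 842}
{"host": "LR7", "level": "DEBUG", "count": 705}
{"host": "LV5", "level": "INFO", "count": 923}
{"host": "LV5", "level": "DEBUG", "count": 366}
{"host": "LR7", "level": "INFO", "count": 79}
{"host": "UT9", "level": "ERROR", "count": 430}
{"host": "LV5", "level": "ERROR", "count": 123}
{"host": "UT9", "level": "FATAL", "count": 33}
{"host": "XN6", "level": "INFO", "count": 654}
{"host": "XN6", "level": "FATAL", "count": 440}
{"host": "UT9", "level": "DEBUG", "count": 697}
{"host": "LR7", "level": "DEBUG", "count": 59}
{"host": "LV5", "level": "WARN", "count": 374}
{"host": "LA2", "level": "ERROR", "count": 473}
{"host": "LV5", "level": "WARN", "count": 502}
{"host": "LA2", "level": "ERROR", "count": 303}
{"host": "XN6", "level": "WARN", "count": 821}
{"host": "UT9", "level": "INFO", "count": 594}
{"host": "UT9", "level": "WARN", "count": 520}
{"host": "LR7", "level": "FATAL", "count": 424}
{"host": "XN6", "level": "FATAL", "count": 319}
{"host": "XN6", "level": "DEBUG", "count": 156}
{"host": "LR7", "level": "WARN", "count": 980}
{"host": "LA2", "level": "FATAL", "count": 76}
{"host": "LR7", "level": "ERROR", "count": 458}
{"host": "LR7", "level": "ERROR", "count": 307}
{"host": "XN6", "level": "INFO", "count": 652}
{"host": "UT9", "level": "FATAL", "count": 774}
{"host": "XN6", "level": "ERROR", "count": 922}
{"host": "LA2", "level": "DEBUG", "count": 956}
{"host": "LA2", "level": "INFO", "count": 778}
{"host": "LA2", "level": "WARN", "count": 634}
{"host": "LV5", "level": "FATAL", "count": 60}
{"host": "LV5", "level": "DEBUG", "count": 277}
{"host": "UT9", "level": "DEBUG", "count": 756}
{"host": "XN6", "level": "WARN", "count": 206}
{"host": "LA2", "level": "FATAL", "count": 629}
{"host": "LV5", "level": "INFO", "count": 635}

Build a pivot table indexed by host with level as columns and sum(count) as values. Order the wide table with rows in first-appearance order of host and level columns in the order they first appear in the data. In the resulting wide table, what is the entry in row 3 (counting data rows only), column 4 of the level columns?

1306

With rows in first-appearance order of host, row 3 is host=XN6. level columns in first-appearance order: FATAL, WARN, DEBUG, INFO, ERROR; column 4 is INFO.
Long rows with host=XN6, level=INFO: 654 + 652 = 1306.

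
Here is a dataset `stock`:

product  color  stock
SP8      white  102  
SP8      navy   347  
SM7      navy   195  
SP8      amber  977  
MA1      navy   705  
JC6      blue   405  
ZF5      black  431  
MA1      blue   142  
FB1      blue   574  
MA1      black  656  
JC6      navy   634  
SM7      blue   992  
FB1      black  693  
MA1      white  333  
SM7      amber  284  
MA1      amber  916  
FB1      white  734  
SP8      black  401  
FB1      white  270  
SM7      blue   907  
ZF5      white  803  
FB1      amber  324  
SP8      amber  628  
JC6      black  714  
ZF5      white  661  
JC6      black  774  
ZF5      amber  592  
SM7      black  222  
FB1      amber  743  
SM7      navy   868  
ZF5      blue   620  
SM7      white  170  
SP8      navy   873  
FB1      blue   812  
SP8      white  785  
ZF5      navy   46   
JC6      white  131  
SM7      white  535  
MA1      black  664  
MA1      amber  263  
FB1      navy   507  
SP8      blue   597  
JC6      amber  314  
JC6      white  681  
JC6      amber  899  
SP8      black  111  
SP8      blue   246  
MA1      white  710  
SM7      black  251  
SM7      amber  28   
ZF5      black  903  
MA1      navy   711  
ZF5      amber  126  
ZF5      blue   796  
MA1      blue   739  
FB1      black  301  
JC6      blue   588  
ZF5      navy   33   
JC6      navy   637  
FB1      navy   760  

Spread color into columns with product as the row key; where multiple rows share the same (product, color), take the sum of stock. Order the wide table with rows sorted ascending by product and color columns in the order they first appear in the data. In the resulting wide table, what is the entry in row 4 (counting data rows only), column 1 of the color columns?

705

With rows sorted ascending by product, row 4 is product=SM7. color columns in first-appearance order: white, navy, amber, blue, black; column 1 is white.
Long rows with product=SM7, color=white: 170 + 535 = 705.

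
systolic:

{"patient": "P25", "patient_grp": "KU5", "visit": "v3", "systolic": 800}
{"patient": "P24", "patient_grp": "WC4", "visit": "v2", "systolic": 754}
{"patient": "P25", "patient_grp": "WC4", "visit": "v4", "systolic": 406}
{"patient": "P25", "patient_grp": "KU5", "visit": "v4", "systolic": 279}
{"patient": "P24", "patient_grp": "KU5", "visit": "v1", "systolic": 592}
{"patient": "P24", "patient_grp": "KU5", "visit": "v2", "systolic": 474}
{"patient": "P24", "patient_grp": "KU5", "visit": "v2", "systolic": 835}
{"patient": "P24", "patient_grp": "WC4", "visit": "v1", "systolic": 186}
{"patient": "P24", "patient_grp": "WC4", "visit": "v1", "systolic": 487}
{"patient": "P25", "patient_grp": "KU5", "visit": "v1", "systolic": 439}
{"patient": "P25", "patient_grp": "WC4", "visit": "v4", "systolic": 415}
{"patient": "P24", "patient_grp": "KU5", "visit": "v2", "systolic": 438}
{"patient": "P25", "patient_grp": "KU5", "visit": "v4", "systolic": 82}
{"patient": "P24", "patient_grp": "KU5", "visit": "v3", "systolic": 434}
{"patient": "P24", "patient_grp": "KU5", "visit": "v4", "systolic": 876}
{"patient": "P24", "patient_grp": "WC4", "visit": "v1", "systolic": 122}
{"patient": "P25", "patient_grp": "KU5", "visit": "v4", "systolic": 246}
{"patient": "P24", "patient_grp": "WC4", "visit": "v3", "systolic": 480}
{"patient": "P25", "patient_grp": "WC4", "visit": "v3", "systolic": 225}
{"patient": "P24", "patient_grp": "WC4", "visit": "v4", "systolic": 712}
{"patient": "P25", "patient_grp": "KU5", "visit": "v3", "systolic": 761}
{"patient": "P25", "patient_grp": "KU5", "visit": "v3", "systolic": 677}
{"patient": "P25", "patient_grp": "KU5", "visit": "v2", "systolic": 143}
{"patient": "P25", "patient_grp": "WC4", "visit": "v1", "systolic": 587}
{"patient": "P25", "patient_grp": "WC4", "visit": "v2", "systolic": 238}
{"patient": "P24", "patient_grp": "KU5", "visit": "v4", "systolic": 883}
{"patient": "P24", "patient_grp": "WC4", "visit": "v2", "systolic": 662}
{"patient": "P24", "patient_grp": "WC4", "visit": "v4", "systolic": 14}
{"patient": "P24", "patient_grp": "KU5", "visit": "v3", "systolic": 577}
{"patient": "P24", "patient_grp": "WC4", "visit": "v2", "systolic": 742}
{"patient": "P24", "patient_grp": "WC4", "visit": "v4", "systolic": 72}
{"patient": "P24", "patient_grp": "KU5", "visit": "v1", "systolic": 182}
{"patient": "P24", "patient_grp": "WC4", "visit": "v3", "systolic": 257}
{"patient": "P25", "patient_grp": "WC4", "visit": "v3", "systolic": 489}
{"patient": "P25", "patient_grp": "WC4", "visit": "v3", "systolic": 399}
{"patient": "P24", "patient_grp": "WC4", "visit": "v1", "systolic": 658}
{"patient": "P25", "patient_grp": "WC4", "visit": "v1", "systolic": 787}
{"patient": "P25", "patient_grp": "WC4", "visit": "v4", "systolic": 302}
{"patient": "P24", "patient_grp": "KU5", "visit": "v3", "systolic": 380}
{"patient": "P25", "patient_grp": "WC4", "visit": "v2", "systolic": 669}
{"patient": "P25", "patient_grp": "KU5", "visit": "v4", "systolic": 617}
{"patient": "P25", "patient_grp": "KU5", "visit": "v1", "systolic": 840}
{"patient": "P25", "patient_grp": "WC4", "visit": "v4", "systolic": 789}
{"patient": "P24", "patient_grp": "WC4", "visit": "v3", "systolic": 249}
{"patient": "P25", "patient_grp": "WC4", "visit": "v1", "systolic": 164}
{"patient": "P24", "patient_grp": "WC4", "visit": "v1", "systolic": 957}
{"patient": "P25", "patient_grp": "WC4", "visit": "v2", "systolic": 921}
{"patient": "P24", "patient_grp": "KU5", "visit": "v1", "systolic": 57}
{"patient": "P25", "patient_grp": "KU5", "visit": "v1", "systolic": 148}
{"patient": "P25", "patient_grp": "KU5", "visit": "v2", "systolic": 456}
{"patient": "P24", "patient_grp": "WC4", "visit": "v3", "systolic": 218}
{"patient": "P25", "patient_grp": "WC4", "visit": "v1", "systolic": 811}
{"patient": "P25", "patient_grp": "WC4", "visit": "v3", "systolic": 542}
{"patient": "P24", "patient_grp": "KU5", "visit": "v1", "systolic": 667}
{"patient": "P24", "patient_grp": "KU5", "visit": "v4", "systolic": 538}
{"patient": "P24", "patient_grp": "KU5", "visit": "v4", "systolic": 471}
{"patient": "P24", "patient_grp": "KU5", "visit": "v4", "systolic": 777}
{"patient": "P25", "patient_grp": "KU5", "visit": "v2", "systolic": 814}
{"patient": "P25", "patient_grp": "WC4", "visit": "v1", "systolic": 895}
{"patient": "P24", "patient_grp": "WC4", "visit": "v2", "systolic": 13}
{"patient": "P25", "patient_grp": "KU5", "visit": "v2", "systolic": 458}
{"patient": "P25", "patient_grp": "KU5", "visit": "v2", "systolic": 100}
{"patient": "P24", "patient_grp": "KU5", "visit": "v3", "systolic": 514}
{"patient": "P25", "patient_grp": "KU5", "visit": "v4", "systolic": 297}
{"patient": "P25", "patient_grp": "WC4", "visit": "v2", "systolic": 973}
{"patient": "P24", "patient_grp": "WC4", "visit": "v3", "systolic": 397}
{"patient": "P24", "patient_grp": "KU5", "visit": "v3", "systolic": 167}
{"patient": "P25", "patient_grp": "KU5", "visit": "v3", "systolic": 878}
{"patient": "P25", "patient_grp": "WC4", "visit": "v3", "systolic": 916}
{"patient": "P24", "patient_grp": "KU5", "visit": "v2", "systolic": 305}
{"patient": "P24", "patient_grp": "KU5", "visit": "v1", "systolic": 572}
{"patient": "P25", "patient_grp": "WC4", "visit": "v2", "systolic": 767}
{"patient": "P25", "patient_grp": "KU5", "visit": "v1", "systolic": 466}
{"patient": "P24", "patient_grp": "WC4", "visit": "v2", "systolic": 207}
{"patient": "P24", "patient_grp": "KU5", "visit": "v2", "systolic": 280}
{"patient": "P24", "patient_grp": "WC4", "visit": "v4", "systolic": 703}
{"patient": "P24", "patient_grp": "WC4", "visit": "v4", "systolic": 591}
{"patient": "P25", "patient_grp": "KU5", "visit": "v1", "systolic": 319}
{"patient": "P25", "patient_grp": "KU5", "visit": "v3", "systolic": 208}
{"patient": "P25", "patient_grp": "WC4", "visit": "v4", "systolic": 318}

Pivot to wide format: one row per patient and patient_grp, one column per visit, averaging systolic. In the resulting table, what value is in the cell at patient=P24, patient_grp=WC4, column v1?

Rows with patient=P24, patient_grp=WC4 and visit=v1: systolic values are 186, 487, 122, 658, 957.
(186 + 487 + 122 + 658 + 957) / 5 = 482.

482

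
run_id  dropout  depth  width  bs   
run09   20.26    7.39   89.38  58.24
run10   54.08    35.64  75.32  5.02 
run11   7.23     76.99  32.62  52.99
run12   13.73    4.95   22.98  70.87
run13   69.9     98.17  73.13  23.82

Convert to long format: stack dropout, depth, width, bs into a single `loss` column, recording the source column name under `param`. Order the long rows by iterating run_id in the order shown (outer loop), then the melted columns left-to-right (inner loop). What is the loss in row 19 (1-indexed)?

73.13

20 rows total (5 × 4). Row 19: index ⌊(19-1)/4⌋ = 4 into run_id → run13; (19-1) mod 4 = 2 into the melted columns → width.
So row 19 is (run13, width, 73.13); loss = 73.13.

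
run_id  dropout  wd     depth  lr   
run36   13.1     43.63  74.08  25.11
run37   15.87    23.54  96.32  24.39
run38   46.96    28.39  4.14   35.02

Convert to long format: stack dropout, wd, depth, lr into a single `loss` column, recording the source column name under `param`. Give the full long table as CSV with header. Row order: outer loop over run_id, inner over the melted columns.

run_id,param,loss
run36,dropout,13.1
run36,wd,43.63
run36,depth,74.08
run36,lr,25.11
run37,dropout,15.87
run37,wd,23.54
run37,depth,96.32
run37,lr,24.39
run38,dropout,46.96
run38,wd,28.39
run38,depth,4.14
run38,lr,35.02

Each (run_id, column) pair becomes one row: 3 × 4 = 12 rows.
For example, (run36, dropout) → loss=13.1.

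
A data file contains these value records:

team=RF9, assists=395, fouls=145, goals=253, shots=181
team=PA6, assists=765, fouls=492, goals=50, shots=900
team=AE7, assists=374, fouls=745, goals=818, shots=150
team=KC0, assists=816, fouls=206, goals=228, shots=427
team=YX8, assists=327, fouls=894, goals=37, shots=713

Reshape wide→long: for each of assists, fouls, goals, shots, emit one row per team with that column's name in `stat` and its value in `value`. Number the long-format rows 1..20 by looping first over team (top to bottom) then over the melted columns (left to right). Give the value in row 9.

374

20 rows total (5 × 4). Row 9: index ⌊(9-1)/4⌋ = 2 into team → AE7; (9-1) mod 4 = 0 into the melted columns → assists.
So row 9 is (AE7, assists, 374); value = 374.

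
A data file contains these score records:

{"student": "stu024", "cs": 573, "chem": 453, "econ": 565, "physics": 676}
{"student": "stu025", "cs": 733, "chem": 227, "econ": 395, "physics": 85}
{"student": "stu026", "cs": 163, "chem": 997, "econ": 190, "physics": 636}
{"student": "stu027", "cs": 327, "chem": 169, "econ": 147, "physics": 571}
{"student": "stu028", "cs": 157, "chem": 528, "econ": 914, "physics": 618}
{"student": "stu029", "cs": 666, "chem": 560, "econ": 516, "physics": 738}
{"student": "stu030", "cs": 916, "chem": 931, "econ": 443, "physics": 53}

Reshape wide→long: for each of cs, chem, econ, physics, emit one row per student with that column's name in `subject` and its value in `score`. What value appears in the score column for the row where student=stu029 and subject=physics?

Unpivoting turns each (student, wide-column) pair into one long row.
The wide cell at row stu029, column physics holds 738, so the long row (stu029, physics) has score=738.

738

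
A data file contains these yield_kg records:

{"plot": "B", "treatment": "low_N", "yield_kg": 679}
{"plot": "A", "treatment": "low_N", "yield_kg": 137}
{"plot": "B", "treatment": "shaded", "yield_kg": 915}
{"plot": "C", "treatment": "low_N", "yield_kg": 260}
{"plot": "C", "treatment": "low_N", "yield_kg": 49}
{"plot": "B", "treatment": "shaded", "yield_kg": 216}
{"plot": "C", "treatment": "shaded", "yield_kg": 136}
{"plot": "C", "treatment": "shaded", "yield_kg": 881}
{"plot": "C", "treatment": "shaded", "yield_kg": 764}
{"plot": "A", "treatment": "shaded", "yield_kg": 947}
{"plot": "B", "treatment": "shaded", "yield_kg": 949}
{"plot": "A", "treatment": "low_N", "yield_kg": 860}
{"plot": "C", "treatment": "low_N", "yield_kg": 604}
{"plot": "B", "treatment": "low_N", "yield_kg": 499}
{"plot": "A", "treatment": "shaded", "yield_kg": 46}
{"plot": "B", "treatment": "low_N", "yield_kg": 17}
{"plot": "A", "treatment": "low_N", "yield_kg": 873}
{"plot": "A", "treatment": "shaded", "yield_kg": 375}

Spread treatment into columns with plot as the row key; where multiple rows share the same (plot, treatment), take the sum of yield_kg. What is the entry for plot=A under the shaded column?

Rows with plot=A and treatment=shaded: yield_kg values are 947, 46, 375.
947 + 46 + 375 = 1368.

1368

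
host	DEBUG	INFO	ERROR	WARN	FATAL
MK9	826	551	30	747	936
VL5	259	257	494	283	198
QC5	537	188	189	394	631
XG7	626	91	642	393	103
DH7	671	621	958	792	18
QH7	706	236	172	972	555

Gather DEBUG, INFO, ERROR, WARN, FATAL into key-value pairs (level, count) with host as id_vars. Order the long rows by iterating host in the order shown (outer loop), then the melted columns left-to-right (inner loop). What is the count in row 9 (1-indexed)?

283

30 rows total (6 × 5). Row 9: index ⌊(9-1)/5⌋ = 1 into host → VL5; (9-1) mod 5 = 3 into the melted columns → WARN.
So row 9 is (VL5, WARN, 283); count = 283.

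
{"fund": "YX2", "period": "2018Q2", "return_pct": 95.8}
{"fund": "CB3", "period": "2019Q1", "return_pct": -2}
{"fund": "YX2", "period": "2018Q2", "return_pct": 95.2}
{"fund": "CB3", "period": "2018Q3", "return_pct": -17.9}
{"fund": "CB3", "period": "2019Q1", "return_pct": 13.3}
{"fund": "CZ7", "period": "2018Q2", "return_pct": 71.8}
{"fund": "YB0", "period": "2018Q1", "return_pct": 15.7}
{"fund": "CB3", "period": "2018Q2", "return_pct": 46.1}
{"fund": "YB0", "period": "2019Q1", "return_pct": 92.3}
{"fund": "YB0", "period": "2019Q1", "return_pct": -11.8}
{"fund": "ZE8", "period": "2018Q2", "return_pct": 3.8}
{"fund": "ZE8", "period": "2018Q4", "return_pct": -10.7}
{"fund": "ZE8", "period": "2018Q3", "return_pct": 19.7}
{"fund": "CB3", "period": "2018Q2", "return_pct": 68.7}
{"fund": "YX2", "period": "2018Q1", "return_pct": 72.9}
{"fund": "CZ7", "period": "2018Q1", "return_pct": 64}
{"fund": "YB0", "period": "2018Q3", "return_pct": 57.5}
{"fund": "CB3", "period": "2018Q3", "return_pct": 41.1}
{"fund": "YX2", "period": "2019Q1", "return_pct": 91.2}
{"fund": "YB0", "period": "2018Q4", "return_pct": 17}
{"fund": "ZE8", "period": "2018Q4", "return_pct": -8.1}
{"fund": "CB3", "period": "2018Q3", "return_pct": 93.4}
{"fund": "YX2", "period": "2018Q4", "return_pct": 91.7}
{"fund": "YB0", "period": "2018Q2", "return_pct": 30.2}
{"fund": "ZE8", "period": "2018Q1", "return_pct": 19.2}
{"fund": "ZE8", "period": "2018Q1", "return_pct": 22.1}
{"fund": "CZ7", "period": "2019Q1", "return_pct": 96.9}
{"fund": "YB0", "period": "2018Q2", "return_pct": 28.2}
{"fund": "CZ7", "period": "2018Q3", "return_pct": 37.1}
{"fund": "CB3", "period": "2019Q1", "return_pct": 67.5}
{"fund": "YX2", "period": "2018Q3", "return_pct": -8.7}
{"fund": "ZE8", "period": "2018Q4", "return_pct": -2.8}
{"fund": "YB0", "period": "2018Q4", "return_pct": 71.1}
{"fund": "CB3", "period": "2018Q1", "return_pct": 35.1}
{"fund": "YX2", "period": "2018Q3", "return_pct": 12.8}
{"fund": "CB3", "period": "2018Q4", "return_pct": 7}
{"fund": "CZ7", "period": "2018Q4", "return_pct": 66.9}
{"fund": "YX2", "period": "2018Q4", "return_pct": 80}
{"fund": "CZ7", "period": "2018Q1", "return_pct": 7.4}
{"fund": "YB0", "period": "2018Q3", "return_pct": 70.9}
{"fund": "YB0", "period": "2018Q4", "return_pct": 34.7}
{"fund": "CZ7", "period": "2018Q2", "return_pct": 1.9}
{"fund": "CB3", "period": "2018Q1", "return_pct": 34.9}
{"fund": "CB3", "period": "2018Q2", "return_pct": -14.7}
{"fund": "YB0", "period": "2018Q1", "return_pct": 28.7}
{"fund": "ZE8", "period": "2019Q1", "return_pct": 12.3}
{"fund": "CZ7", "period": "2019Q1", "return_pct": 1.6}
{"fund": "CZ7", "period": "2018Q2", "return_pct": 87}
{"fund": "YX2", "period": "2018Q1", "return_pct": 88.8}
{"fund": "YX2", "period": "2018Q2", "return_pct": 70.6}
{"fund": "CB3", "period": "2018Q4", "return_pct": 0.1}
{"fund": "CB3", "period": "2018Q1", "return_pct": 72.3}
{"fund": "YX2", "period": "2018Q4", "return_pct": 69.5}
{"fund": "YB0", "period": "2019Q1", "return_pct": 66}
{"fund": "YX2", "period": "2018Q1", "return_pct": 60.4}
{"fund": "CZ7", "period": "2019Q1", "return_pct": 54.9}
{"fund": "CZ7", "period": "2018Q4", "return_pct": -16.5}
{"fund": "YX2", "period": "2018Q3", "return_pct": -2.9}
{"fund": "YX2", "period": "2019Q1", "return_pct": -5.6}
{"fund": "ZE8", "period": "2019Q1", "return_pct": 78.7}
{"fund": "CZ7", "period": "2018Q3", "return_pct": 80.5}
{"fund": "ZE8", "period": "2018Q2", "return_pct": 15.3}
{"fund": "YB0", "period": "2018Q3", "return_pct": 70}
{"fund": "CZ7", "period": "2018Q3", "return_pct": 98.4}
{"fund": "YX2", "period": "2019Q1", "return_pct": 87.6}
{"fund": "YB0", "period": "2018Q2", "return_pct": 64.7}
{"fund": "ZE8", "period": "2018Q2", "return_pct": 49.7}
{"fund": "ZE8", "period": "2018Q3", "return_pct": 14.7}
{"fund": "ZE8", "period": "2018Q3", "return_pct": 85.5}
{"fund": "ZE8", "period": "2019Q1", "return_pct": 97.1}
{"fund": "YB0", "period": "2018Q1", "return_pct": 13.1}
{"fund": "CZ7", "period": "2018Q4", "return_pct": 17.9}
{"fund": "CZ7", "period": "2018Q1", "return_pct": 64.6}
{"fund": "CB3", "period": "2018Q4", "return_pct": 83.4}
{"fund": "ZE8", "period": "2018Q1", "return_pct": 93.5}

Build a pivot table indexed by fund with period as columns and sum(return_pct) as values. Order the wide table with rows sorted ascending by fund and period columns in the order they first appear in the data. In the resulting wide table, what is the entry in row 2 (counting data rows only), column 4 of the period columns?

136

With rows sorted ascending by fund, row 2 is fund=CZ7. period columns in first-appearance order: 2018Q2, 2019Q1, 2018Q3, 2018Q1, 2018Q4; column 4 is 2018Q1.
Long rows with fund=CZ7, period=2018Q1: 64 + 7.4 + 64.6 = 136.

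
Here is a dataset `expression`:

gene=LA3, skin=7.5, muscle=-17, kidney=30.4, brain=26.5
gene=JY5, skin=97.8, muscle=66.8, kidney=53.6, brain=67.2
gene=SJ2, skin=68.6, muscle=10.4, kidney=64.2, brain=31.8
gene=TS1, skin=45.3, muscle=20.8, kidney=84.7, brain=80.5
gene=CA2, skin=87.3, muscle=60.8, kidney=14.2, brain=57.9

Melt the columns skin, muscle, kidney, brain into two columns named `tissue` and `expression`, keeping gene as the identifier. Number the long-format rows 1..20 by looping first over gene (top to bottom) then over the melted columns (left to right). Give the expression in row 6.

20 rows total (5 × 4). Row 6: index ⌊(6-1)/4⌋ = 1 into gene → JY5; (6-1) mod 4 = 1 into the melted columns → muscle.
So row 6 is (JY5, muscle, 66.8); expression = 66.8.

66.8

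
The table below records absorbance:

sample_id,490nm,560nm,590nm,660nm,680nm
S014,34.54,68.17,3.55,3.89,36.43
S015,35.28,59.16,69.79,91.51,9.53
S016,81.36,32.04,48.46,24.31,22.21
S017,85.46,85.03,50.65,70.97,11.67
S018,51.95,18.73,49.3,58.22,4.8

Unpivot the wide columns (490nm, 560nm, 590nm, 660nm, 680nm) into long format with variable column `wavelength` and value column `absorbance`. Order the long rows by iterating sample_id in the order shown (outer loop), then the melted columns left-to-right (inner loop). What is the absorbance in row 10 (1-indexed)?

25 rows total (5 × 5). Row 10: index ⌊(10-1)/5⌋ = 1 into sample_id → S015; (10-1) mod 5 = 4 into the melted columns → 680nm.
So row 10 is (S015, 680nm, 9.53); absorbance = 9.53.

9.53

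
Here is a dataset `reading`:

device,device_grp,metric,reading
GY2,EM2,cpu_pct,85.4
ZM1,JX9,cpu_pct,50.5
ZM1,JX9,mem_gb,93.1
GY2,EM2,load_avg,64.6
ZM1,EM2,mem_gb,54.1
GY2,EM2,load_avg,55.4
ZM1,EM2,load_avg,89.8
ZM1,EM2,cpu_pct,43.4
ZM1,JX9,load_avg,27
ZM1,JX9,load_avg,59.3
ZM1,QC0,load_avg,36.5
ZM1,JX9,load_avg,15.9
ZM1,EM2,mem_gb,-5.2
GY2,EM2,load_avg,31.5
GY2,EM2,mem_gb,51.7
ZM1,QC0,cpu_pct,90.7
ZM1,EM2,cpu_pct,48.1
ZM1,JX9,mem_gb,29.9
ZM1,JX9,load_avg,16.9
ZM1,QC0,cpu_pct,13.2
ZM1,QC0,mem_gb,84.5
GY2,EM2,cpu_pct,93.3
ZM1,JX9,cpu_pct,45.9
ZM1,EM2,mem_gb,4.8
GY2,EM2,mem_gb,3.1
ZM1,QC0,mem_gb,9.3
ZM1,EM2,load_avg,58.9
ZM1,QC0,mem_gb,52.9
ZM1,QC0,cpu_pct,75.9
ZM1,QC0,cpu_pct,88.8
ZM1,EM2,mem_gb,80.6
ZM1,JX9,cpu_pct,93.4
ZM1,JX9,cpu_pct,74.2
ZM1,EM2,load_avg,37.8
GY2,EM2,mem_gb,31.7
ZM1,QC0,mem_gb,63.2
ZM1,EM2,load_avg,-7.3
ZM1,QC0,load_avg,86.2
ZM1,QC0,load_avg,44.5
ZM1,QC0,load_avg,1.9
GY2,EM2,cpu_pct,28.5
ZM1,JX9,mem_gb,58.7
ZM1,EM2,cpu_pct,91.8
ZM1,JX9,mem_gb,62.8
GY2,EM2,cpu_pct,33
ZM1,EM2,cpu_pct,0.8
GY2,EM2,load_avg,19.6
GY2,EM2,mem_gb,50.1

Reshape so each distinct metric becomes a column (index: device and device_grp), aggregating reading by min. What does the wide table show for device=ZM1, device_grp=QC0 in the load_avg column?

1.9

Rows with device=ZM1, device_grp=QC0 and metric=load_avg: reading values are 36.5, 86.2, 44.5, 1.9.
min(36.5, 86.2, 44.5, 1.9) = 1.9.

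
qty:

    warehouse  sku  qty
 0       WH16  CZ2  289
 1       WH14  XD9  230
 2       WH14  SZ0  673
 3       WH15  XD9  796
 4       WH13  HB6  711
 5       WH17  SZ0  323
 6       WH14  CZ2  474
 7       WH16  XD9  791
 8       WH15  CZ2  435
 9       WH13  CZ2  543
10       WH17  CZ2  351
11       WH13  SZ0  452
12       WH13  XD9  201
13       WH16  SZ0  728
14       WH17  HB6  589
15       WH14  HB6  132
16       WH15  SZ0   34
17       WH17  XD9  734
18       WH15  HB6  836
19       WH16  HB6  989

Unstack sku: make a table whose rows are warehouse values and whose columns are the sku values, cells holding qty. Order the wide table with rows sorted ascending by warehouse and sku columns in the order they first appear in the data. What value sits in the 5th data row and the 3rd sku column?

323

With rows sorted ascending by warehouse, row 5 is warehouse=WH17. sku columns in first-appearance order: CZ2, XD9, SZ0, HB6; column 3 is SZ0.
Long rows with warehouse=WH17, sku=SZ0: qty = 323.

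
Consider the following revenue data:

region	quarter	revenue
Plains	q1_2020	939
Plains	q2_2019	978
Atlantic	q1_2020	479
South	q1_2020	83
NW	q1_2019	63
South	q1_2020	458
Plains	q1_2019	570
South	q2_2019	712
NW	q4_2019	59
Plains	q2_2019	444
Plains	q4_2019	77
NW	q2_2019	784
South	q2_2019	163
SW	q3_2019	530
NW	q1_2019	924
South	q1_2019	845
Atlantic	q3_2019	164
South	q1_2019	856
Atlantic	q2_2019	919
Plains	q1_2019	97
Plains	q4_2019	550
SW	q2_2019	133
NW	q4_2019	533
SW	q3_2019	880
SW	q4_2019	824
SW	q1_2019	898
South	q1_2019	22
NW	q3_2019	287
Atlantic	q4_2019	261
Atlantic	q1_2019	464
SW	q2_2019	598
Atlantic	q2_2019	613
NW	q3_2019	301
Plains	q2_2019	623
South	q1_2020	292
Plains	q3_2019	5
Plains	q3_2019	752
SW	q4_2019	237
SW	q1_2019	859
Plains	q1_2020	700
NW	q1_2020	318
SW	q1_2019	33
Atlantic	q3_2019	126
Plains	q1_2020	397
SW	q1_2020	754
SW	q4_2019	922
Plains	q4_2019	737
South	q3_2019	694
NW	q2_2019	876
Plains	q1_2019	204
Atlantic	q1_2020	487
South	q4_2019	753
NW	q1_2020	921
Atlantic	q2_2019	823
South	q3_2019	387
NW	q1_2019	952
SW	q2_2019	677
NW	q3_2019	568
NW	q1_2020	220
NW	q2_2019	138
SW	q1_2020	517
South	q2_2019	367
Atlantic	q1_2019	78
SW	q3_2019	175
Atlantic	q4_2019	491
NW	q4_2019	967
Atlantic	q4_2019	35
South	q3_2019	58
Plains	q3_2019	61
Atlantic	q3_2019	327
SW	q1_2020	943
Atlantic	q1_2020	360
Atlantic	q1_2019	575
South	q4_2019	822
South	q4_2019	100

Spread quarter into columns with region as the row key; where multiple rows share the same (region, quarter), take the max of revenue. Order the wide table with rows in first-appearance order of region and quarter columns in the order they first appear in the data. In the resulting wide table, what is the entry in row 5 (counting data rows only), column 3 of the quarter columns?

With rows in first-appearance order of region, row 5 is region=SW. quarter columns in first-appearance order: q1_2020, q2_2019, q1_2019, q4_2019, q3_2019; column 3 is q1_2019.
Long rows with region=SW, quarter=q1_2019: max(898, 859, 33) = 898.

898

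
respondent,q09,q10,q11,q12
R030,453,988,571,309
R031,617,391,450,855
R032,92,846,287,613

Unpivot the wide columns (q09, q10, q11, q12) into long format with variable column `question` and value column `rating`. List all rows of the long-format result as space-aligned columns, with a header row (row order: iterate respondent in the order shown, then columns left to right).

respondent  question  rating
R030        q09       453   
R030        q10       988   
R030        q11       571   
R030        q12       309   
R031        q09       617   
R031        q10       391   
R031        q11       450   
R031        q12       855   
R032        q09       92    
R032        q10       846   
R032        q11       287   
R032        q12       613   

Each (respondent, column) pair becomes one row: 3 × 4 = 12 rows.
For example, (R030, q09) → rating=453.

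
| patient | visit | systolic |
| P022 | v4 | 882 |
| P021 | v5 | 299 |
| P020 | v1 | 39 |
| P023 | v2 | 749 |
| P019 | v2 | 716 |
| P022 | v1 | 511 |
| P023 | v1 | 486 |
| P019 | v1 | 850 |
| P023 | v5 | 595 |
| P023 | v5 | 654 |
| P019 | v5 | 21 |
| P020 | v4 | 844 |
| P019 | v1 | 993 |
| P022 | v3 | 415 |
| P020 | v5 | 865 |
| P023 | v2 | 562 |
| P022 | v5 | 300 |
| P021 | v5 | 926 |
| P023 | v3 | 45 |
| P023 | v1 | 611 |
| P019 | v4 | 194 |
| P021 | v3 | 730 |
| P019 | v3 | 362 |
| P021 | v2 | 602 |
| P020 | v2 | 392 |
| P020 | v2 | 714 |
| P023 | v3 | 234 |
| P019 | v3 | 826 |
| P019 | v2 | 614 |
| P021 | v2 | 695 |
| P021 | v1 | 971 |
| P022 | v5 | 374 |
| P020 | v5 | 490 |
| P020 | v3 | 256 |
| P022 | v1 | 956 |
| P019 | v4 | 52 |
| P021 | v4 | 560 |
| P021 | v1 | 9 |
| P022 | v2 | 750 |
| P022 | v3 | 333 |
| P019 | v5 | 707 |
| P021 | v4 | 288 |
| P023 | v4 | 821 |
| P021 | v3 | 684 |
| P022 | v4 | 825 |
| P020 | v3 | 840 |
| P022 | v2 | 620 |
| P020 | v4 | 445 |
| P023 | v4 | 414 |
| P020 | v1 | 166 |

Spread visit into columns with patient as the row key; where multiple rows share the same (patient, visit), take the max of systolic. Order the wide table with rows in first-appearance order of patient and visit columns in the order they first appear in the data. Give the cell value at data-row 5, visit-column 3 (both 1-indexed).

With rows in first-appearance order of patient, row 5 is patient=P019. visit columns in first-appearance order: v4, v5, v1, v2, v3; column 3 is v1.
Long rows with patient=P019, visit=v1: max(850, 993) = 993.

993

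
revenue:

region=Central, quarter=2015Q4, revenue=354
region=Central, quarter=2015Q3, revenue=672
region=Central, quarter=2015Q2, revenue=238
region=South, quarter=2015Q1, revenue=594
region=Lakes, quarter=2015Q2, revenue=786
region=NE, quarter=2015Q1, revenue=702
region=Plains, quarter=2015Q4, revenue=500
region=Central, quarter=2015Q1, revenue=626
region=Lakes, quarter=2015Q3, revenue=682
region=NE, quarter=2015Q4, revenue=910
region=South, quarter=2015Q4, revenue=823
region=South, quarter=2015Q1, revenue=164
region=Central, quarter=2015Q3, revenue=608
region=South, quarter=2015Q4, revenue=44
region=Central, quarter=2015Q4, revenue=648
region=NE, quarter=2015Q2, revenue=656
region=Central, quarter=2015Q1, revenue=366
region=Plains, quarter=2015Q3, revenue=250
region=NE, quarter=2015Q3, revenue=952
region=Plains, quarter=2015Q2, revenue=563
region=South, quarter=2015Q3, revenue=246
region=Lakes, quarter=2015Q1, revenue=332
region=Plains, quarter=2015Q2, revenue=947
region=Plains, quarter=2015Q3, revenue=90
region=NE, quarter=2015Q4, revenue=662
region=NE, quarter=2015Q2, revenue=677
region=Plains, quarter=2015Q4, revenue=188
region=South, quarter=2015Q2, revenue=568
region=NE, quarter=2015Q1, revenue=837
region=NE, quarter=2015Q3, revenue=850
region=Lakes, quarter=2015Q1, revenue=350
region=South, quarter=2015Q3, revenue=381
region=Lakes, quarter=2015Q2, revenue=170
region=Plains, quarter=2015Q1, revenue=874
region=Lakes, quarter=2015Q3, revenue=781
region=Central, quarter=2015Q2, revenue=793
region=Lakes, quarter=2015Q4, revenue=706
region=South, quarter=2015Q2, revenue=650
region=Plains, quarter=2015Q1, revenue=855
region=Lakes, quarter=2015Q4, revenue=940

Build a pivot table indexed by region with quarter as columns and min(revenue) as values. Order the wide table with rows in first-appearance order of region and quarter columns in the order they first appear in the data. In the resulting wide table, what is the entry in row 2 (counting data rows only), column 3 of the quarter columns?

568

With rows in first-appearance order of region, row 2 is region=South. quarter columns in first-appearance order: 2015Q4, 2015Q3, 2015Q2, 2015Q1; column 3 is 2015Q2.
Long rows with region=South, quarter=2015Q2: min(568, 650) = 568.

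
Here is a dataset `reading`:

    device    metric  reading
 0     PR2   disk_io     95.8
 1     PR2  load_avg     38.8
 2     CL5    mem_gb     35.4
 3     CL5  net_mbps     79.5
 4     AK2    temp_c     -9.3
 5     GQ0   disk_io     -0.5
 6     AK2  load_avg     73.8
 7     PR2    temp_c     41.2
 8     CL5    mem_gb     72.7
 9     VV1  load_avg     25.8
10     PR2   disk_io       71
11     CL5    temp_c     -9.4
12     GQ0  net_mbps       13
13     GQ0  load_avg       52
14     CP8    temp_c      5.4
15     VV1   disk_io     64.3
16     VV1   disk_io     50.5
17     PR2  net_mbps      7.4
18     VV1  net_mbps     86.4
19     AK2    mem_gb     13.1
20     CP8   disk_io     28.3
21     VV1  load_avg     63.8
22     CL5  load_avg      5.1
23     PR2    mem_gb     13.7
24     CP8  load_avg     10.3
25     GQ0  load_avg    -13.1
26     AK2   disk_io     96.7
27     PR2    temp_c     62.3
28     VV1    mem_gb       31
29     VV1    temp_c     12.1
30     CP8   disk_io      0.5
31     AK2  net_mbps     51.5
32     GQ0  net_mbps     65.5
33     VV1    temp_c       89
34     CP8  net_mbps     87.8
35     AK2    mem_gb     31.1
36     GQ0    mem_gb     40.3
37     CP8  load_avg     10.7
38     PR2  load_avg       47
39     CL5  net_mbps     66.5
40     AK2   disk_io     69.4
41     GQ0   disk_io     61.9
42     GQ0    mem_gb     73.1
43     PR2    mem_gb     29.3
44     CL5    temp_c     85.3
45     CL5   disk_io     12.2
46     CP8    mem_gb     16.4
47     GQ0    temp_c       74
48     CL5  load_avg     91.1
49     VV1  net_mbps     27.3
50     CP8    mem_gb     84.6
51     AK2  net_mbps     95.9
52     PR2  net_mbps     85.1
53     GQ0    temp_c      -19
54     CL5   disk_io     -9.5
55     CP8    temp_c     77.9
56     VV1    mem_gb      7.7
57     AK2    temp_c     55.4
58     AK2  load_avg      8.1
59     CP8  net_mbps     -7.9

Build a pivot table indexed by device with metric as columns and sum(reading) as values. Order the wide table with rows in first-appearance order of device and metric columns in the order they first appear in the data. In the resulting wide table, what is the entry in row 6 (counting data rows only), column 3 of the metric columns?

With rows in first-appearance order of device, row 6 is device=CP8. metric columns in first-appearance order: disk_io, load_avg, mem_gb, net_mbps, temp_c; column 3 is mem_gb.
Long rows with device=CP8, metric=mem_gb: 16.4 + 84.6 = 101.

101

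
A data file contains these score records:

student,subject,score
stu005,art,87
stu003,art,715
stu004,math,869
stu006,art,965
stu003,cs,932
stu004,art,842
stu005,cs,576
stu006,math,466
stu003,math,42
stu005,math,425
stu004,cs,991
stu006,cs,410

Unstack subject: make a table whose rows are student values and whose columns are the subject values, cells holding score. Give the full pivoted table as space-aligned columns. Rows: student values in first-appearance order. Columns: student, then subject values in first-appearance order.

student  art  math  cs 
stu005   87   425   576
stu003   715  42    932
stu004   842  869   991
stu006   965  466   410

Columns: student plus the 3 distinct subject values (art, math, cs).
For example, row stu005 column art takes score=87 from the long row (stu005, art).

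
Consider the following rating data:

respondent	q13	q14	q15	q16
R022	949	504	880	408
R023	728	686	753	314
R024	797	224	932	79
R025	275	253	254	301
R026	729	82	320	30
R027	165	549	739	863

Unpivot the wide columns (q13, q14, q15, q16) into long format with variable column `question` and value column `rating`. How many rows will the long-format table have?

24

6 respondent values × 4 melted columns = 24 rows.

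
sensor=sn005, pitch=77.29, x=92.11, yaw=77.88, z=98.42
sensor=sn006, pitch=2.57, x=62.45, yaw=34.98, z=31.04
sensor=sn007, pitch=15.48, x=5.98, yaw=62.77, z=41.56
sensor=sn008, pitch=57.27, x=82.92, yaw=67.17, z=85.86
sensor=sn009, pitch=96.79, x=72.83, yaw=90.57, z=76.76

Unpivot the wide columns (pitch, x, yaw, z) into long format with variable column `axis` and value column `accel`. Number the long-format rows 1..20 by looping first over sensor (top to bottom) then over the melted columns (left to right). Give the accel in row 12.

41.56

20 rows total (5 × 4). Row 12: index ⌊(12-1)/4⌋ = 2 into sensor → sn007; (12-1) mod 4 = 3 into the melted columns → z.
So row 12 is (sn007, z, 41.56); accel = 41.56.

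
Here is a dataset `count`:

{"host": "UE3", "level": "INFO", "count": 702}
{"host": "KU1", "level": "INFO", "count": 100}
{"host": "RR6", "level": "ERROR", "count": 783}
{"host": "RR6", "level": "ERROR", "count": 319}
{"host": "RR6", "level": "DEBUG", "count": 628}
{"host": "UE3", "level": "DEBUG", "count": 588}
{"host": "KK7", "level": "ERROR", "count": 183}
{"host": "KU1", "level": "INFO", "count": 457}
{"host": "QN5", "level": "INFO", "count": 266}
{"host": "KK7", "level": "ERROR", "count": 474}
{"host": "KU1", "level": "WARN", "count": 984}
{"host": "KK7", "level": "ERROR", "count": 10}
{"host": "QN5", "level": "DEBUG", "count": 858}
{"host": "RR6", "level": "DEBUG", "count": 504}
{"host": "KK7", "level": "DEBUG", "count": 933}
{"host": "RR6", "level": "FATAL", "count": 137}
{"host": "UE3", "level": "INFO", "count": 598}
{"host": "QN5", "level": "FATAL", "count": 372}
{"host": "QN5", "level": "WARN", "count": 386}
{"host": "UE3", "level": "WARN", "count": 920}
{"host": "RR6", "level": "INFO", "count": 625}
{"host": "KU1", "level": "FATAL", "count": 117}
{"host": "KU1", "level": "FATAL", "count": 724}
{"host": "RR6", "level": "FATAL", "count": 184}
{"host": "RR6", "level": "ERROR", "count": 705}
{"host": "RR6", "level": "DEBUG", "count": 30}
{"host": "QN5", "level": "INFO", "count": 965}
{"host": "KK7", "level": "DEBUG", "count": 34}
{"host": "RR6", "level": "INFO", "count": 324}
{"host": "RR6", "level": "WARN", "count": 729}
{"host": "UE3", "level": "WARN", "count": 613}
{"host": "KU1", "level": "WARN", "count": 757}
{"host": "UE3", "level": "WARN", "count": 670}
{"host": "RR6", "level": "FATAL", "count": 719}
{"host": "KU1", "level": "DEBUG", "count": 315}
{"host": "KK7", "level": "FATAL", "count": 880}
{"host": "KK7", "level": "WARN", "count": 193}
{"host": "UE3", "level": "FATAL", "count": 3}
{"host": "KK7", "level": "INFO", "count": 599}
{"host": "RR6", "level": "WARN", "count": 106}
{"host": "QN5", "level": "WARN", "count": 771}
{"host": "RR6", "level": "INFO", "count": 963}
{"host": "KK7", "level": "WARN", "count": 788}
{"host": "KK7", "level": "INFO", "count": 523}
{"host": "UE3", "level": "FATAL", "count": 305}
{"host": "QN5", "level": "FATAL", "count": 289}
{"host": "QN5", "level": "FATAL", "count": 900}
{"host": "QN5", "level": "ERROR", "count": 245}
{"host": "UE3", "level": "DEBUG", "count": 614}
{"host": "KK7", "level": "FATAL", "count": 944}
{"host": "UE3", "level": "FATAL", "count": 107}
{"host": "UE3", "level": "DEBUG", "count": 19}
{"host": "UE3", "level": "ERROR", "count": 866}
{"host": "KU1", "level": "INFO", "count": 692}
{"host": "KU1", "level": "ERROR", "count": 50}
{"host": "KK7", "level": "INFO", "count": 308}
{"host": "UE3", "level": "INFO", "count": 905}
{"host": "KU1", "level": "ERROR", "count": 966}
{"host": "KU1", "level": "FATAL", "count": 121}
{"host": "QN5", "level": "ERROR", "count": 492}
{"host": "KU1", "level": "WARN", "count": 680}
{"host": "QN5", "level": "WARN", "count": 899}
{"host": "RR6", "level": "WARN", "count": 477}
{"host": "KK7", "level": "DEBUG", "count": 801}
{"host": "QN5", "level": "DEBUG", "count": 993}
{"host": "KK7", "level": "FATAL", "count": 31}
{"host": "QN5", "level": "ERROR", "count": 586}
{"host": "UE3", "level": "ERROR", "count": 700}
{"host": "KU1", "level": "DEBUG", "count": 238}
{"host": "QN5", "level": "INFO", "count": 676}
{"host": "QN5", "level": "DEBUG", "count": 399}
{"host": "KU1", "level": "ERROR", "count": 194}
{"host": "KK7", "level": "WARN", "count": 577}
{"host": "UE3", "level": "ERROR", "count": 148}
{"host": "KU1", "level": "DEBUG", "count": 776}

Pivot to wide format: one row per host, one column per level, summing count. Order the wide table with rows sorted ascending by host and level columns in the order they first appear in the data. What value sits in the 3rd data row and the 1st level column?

With rows sorted ascending by host, row 3 is host=QN5. level columns in first-appearance order: INFO, ERROR, DEBUG, WARN, FATAL; column 1 is INFO.
Long rows with host=QN5, level=INFO: 266 + 965 + 676 = 1907.

1907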